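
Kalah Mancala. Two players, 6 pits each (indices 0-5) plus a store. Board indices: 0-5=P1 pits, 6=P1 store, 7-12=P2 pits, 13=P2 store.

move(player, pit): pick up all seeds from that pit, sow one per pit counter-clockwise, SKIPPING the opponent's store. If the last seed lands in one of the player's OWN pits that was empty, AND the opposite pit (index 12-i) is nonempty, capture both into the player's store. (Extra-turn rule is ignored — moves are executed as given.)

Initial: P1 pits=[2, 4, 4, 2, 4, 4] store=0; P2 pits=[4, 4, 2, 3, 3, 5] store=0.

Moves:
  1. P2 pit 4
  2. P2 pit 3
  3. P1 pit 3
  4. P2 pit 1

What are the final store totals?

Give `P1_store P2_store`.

Move 1: P2 pit4 -> P1=[3,4,4,2,4,4](0) P2=[4,4,2,3,0,6](1)
Move 2: P2 pit3 -> P1=[3,4,4,2,4,4](0) P2=[4,4,2,0,1,7](2)
Move 3: P1 pit3 -> P1=[3,4,4,0,5,5](0) P2=[4,4,2,0,1,7](2)
Move 4: P2 pit1 -> P1=[3,4,4,0,5,5](0) P2=[4,0,3,1,2,8](2)

Answer: 0 2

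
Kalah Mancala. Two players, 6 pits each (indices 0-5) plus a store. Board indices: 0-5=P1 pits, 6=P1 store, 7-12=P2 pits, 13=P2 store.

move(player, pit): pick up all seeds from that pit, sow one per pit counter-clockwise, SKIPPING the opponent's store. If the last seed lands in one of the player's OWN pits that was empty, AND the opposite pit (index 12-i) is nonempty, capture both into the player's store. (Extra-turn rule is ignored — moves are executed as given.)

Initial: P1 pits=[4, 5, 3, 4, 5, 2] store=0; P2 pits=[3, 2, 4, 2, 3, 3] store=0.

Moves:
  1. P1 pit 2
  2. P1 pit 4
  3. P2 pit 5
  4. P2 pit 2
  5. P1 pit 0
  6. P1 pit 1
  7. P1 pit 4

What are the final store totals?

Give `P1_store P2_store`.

Answer: 4 2

Derivation:
Move 1: P1 pit2 -> P1=[4,5,0,5,6,3](0) P2=[3,2,4,2,3,3](0)
Move 2: P1 pit4 -> P1=[4,5,0,5,0,4](1) P2=[4,3,5,3,3,3](0)
Move 3: P2 pit5 -> P1=[5,6,0,5,0,4](1) P2=[4,3,5,3,3,0](1)
Move 4: P2 pit2 -> P1=[6,6,0,5,0,4](1) P2=[4,3,0,4,4,1](2)
Move 5: P1 pit0 -> P1=[0,7,1,6,1,5](2) P2=[4,3,0,4,4,1](2)
Move 6: P1 pit1 -> P1=[0,0,2,7,2,6](3) P2=[5,4,0,4,4,1](2)
Move 7: P1 pit4 -> P1=[0,0,2,7,0,7](4) P2=[5,4,0,4,4,1](2)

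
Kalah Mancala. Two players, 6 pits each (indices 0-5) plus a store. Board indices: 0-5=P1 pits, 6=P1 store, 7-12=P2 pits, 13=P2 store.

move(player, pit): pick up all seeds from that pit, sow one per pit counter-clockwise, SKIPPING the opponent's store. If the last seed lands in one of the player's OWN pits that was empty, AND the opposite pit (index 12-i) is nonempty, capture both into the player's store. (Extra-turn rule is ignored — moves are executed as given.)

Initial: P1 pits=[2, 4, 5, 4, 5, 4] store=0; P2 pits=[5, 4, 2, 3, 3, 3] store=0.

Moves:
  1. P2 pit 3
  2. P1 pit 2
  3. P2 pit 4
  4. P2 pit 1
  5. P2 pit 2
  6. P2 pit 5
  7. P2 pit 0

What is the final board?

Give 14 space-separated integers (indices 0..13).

Move 1: P2 pit3 -> P1=[2,4,5,4,5,4](0) P2=[5,4,2,0,4,4](1)
Move 2: P1 pit2 -> P1=[2,4,0,5,6,5](1) P2=[6,4,2,0,4,4](1)
Move 3: P2 pit4 -> P1=[3,5,0,5,6,5](1) P2=[6,4,2,0,0,5](2)
Move 4: P2 pit1 -> P1=[3,5,0,5,6,5](1) P2=[6,0,3,1,1,6](2)
Move 5: P2 pit2 -> P1=[3,5,0,5,6,5](1) P2=[6,0,0,2,2,7](2)
Move 6: P2 pit5 -> P1=[4,6,1,6,7,6](1) P2=[6,0,0,2,2,0](3)
Move 7: P2 pit0 -> P1=[4,6,1,6,7,6](1) P2=[0,1,1,3,3,1](4)

Answer: 4 6 1 6 7 6 1 0 1 1 3 3 1 4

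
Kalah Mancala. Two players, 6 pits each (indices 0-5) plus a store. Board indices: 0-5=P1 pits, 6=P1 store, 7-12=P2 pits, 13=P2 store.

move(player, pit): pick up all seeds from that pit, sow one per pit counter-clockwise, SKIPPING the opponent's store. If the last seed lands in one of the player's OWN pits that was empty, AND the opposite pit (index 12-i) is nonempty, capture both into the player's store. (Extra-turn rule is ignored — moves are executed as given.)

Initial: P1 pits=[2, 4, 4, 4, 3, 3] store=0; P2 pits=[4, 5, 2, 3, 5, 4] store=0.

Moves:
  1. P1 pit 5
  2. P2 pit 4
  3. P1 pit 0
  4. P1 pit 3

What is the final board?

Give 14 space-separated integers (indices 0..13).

Move 1: P1 pit5 -> P1=[2,4,4,4,3,0](1) P2=[5,6,2,3,5,4](0)
Move 2: P2 pit4 -> P1=[3,5,5,4,3,0](1) P2=[5,6,2,3,0,5](1)
Move 3: P1 pit0 -> P1=[0,6,6,5,3,0](1) P2=[5,6,2,3,0,5](1)
Move 4: P1 pit3 -> P1=[0,6,6,0,4,1](2) P2=[6,7,2,3,0,5](1)

Answer: 0 6 6 0 4 1 2 6 7 2 3 0 5 1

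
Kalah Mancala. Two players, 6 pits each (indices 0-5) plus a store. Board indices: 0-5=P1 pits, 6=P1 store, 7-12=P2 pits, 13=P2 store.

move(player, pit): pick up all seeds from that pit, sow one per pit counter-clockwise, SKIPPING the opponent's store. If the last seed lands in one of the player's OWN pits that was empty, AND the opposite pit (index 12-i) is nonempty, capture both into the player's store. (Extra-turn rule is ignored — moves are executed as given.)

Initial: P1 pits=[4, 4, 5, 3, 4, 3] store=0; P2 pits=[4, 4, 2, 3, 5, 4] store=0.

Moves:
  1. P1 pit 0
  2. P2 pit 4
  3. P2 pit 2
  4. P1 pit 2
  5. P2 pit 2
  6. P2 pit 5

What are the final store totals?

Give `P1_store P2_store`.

Answer: 1 9

Derivation:
Move 1: P1 pit0 -> P1=[0,5,6,4,5,3](0) P2=[4,4,2,3,5,4](0)
Move 2: P2 pit4 -> P1=[1,6,7,4,5,3](0) P2=[4,4,2,3,0,5](1)
Move 3: P2 pit2 -> P1=[1,0,7,4,5,3](0) P2=[4,4,0,4,0,5](8)
Move 4: P1 pit2 -> P1=[1,0,0,5,6,4](1) P2=[5,5,1,4,0,5](8)
Move 5: P2 pit2 -> P1=[1,0,0,5,6,4](1) P2=[5,5,0,5,0,5](8)
Move 6: P2 pit5 -> P1=[2,1,1,6,6,4](1) P2=[5,5,0,5,0,0](9)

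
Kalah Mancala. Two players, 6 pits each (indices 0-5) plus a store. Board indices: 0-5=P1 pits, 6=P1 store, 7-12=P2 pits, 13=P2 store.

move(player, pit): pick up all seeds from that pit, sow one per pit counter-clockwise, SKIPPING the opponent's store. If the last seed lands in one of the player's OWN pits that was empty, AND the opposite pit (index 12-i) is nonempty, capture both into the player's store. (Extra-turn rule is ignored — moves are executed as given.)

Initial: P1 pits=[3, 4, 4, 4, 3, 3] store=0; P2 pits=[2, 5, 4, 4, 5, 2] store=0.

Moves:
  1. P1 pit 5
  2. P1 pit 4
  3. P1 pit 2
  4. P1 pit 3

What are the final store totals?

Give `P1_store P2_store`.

Move 1: P1 pit5 -> P1=[3,4,4,4,3,0](1) P2=[3,6,4,4,5,2](0)
Move 2: P1 pit4 -> P1=[3,4,4,4,0,1](2) P2=[4,6,4,4,5,2](0)
Move 3: P1 pit2 -> P1=[3,4,0,5,1,2](3) P2=[4,6,4,4,5,2](0)
Move 4: P1 pit3 -> P1=[3,4,0,0,2,3](4) P2=[5,7,4,4,5,2](0)

Answer: 4 0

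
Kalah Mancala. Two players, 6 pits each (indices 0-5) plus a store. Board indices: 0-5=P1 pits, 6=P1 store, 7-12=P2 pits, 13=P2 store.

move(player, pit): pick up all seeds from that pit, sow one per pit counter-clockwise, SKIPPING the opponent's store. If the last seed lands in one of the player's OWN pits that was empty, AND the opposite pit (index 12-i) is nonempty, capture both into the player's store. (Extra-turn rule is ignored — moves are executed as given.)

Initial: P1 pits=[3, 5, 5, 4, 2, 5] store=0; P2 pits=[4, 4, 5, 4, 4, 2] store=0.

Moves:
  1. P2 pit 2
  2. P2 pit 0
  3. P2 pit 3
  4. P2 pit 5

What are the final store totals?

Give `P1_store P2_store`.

Answer: 0 3

Derivation:
Move 1: P2 pit2 -> P1=[4,5,5,4,2,5](0) P2=[4,4,0,5,5,3](1)
Move 2: P2 pit0 -> P1=[4,5,5,4,2,5](0) P2=[0,5,1,6,6,3](1)
Move 3: P2 pit3 -> P1=[5,6,6,4,2,5](0) P2=[0,5,1,0,7,4](2)
Move 4: P2 pit5 -> P1=[6,7,7,4,2,5](0) P2=[0,5,1,0,7,0](3)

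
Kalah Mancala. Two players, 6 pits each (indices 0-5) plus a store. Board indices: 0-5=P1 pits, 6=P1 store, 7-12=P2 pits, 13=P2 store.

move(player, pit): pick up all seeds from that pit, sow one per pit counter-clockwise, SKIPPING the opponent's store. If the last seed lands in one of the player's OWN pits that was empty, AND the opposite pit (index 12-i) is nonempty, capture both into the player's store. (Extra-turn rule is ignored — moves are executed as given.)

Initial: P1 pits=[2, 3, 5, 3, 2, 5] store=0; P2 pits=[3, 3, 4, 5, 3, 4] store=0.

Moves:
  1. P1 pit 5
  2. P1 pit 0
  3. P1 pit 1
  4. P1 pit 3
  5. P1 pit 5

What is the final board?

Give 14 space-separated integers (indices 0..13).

Move 1: P1 pit5 -> P1=[2,3,5,3,2,0](1) P2=[4,4,5,6,3,4](0)
Move 2: P1 pit0 -> P1=[0,4,6,3,2,0](1) P2=[4,4,5,6,3,4](0)
Move 3: P1 pit1 -> P1=[0,0,7,4,3,0](6) P2=[0,4,5,6,3,4](0)
Move 4: P1 pit3 -> P1=[0,0,7,0,4,1](7) P2=[1,4,5,6,3,4](0)
Move 5: P1 pit5 -> P1=[0,0,7,0,4,0](8) P2=[1,4,5,6,3,4](0)

Answer: 0 0 7 0 4 0 8 1 4 5 6 3 4 0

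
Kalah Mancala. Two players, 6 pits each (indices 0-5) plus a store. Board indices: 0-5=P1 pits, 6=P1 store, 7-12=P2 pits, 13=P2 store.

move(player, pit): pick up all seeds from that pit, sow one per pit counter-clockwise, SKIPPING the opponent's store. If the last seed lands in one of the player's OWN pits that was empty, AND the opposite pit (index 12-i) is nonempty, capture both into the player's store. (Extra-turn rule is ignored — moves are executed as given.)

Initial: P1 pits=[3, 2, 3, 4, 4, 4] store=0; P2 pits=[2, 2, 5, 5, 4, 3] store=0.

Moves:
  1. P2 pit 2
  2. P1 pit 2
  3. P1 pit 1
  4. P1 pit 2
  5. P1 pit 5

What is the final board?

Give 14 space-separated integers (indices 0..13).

Answer: 4 0 0 7 5 0 1 3 3 1 7 5 4 1

Derivation:
Move 1: P2 pit2 -> P1=[4,2,3,4,4,4](0) P2=[2,2,0,6,5,4](1)
Move 2: P1 pit2 -> P1=[4,2,0,5,5,5](0) P2=[2,2,0,6,5,4](1)
Move 3: P1 pit1 -> P1=[4,0,1,6,5,5](0) P2=[2,2,0,6,5,4](1)
Move 4: P1 pit2 -> P1=[4,0,0,7,5,5](0) P2=[2,2,0,6,5,4](1)
Move 5: P1 pit5 -> P1=[4,0,0,7,5,0](1) P2=[3,3,1,7,5,4](1)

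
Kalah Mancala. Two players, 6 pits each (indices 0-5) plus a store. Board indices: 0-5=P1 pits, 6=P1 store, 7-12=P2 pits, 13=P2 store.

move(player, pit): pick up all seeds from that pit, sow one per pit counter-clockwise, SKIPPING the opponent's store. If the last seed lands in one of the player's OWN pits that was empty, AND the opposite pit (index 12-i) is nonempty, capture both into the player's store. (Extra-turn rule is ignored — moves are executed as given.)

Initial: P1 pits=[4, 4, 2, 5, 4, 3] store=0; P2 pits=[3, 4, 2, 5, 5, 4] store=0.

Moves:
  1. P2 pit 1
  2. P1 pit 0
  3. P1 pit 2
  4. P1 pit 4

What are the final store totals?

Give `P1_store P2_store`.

Answer: 1 0

Derivation:
Move 1: P2 pit1 -> P1=[4,4,2,5,4,3](0) P2=[3,0,3,6,6,5](0)
Move 2: P1 pit0 -> P1=[0,5,3,6,5,3](0) P2=[3,0,3,6,6,5](0)
Move 3: P1 pit2 -> P1=[0,5,0,7,6,4](0) P2=[3,0,3,6,6,5](0)
Move 4: P1 pit4 -> P1=[0,5,0,7,0,5](1) P2=[4,1,4,7,6,5](0)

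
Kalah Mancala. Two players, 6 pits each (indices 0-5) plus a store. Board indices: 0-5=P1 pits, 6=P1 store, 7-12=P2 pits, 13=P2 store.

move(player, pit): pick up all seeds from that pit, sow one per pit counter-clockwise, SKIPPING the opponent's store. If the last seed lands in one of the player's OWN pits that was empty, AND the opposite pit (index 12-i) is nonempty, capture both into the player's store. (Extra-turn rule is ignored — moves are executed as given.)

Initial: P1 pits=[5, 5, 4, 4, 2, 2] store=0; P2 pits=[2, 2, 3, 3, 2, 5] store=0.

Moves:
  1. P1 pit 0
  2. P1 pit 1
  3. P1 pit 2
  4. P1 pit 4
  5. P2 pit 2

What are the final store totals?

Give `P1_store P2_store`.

Answer: 3 1

Derivation:
Move 1: P1 pit0 -> P1=[0,6,5,5,3,3](0) P2=[2,2,3,3,2,5](0)
Move 2: P1 pit1 -> P1=[0,0,6,6,4,4](1) P2=[3,2,3,3,2,5](0)
Move 3: P1 pit2 -> P1=[0,0,0,7,5,5](2) P2=[4,3,3,3,2,5](0)
Move 4: P1 pit4 -> P1=[0,0,0,7,0,6](3) P2=[5,4,4,3,2,5](0)
Move 5: P2 pit2 -> P1=[0,0,0,7,0,6](3) P2=[5,4,0,4,3,6](1)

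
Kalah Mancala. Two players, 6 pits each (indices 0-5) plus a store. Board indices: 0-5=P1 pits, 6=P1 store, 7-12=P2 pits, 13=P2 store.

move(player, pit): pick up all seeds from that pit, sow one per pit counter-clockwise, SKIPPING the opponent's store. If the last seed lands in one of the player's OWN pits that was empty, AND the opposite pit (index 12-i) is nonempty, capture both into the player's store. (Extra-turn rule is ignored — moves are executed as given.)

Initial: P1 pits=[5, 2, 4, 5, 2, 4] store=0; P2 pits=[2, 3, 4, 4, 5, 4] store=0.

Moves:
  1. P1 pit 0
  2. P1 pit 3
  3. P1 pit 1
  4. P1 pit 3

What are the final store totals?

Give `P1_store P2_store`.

Move 1: P1 pit0 -> P1=[0,3,5,6,3,5](0) P2=[2,3,4,4,5,4](0)
Move 2: P1 pit3 -> P1=[0,3,5,0,4,6](1) P2=[3,4,5,4,5,4](0)
Move 3: P1 pit1 -> P1=[0,0,6,1,5,6](1) P2=[3,4,5,4,5,4](0)
Move 4: P1 pit3 -> P1=[0,0,6,0,6,6](1) P2=[3,4,5,4,5,4](0)

Answer: 1 0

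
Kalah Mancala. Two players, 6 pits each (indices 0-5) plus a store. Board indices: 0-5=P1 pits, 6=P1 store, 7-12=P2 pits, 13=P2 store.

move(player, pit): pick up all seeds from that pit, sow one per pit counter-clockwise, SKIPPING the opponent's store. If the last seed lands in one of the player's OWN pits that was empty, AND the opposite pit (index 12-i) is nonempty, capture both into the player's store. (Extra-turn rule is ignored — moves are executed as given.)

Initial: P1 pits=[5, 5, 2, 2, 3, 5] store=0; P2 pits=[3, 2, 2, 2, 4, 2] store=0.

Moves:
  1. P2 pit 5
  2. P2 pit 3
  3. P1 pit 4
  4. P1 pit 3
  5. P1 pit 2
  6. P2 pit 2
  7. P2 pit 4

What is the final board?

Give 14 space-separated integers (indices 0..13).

Move 1: P2 pit5 -> P1=[6,5,2,2,3,5](0) P2=[3,2,2,2,4,0](1)
Move 2: P2 pit3 -> P1=[0,5,2,2,3,5](0) P2=[3,2,2,0,5,0](8)
Move 3: P1 pit4 -> P1=[0,5,2,2,0,6](1) P2=[4,2,2,0,5,0](8)
Move 4: P1 pit3 -> P1=[0,5,2,0,1,7](1) P2=[4,2,2,0,5,0](8)
Move 5: P1 pit2 -> P1=[0,5,0,1,2,7](1) P2=[4,2,2,0,5,0](8)
Move 6: P2 pit2 -> P1=[0,5,0,1,2,7](1) P2=[4,2,0,1,6,0](8)
Move 7: P2 pit4 -> P1=[1,6,1,2,2,7](1) P2=[4,2,0,1,0,1](9)

Answer: 1 6 1 2 2 7 1 4 2 0 1 0 1 9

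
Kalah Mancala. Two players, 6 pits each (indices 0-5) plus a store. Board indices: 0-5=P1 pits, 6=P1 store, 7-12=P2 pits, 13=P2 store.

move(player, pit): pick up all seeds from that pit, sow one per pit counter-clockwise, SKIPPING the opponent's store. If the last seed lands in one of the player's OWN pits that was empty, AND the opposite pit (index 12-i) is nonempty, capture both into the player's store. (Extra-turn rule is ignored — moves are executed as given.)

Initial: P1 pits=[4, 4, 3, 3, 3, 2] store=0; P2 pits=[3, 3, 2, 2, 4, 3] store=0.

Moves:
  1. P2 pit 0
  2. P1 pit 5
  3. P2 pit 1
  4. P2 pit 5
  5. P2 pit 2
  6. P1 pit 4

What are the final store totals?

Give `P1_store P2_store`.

Answer: 2 2

Derivation:
Move 1: P2 pit0 -> P1=[4,4,3,3,3,2](0) P2=[0,4,3,3,4,3](0)
Move 2: P1 pit5 -> P1=[4,4,3,3,3,0](1) P2=[1,4,3,3,4,3](0)
Move 3: P2 pit1 -> P1=[4,4,3,3,3,0](1) P2=[1,0,4,4,5,4](0)
Move 4: P2 pit5 -> P1=[5,5,4,3,3,0](1) P2=[1,0,4,4,5,0](1)
Move 5: P2 pit2 -> P1=[5,5,4,3,3,0](1) P2=[1,0,0,5,6,1](2)
Move 6: P1 pit4 -> P1=[5,5,4,3,0,1](2) P2=[2,0,0,5,6,1](2)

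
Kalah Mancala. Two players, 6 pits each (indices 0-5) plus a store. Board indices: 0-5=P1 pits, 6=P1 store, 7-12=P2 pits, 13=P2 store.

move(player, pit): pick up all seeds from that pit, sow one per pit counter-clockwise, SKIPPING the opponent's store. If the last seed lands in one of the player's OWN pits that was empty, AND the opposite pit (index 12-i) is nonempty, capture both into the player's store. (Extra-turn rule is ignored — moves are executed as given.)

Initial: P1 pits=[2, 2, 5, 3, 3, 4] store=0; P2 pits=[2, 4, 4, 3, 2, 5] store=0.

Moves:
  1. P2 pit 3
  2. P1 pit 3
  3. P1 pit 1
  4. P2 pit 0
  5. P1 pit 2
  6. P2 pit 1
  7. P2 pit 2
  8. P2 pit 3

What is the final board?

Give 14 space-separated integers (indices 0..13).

Move 1: P2 pit3 -> P1=[2,2,5,3,3,4](0) P2=[2,4,4,0,3,6](1)
Move 2: P1 pit3 -> P1=[2,2,5,0,4,5](1) P2=[2,4,4,0,3,6](1)
Move 3: P1 pit1 -> P1=[2,0,6,0,4,5](6) P2=[2,4,0,0,3,6](1)
Move 4: P2 pit0 -> P1=[2,0,6,0,4,5](6) P2=[0,5,1,0,3,6](1)
Move 5: P1 pit2 -> P1=[2,0,0,1,5,6](7) P2=[1,6,1,0,3,6](1)
Move 6: P2 pit1 -> P1=[3,0,0,1,5,6](7) P2=[1,0,2,1,4,7](2)
Move 7: P2 pit2 -> P1=[3,0,0,1,5,6](7) P2=[1,0,0,2,5,7](2)
Move 8: P2 pit3 -> P1=[3,0,0,1,5,6](7) P2=[1,0,0,0,6,8](2)

Answer: 3 0 0 1 5 6 7 1 0 0 0 6 8 2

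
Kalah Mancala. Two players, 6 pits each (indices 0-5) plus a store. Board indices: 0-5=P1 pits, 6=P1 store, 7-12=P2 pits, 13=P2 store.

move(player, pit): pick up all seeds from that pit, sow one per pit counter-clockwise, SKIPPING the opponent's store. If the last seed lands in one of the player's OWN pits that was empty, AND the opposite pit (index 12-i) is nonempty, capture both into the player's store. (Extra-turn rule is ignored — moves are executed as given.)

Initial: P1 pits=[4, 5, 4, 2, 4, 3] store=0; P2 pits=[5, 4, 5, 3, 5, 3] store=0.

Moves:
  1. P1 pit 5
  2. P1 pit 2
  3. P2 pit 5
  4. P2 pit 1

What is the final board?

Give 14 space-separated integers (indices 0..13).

Move 1: P1 pit5 -> P1=[4,5,4,2,4,0](1) P2=[6,5,5,3,5,3](0)
Move 2: P1 pit2 -> P1=[4,5,0,3,5,1](2) P2=[6,5,5,3,5,3](0)
Move 3: P2 pit5 -> P1=[5,6,0,3,5,1](2) P2=[6,5,5,3,5,0](1)
Move 4: P2 pit1 -> P1=[5,6,0,3,5,1](2) P2=[6,0,6,4,6,1](2)

Answer: 5 6 0 3 5 1 2 6 0 6 4 6 1 2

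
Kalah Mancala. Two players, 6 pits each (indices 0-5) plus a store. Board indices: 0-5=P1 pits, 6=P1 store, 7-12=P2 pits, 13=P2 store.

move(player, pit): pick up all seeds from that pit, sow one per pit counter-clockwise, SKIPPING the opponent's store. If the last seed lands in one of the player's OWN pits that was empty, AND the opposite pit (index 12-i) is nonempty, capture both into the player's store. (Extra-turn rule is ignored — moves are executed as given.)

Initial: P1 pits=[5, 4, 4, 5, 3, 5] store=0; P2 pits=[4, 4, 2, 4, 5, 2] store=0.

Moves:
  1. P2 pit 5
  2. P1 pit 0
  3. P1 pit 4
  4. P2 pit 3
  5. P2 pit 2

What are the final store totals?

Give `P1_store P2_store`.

Answer: 2 2

Derivation:
Move 1: P2 pit5 -> P1=[6,4,4,5,3,5](0) P2=[4,4,2,4,5,0](1)
Move 2: P1 pit0 -> P1=[0,5,5,6,4,6](1) P2=[4,4,2,4,5,0](1)
Move 3: P1 pit4 -> P1=[0,5,5,6,0,7](2) P2=[5,5,2,4,5,0](1)
Move 4: P2 pit3 -> P1=[1,5,5,6,0,7](2) P2=[5,5,2,0,6,1](2)
Move 5: P2 pit2 -> P1=[1,5,5,6,0,7](2) P2=[5,5,0,1,7,1](2)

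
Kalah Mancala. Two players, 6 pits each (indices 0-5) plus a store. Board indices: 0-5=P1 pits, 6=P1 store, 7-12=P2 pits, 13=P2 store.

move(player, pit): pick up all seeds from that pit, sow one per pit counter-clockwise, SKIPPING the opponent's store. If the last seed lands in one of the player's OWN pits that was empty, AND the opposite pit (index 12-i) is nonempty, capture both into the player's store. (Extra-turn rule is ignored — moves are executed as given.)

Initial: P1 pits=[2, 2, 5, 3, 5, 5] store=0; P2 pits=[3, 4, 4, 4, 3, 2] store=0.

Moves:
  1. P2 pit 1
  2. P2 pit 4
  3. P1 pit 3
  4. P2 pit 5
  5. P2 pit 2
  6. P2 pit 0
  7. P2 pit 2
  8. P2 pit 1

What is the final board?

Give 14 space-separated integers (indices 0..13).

Move 1: P2 pit1 -> P1=[2,2,5,3,5,5](0) P2=[3,0,5,5,4,3](0)
Move 2: P2 pit4 -> P1=[3,3,5,3,5,5](0) P2=[3,0,5,5,0,4](1)
Move 3: P1 pit3 -> P1=[3,3,5,0,6,6](1) P2=[3,0,5,5,0,4](1)
Move 4: P2 pit5 -> P1=[4,4,6,0,6,6](1) P2=[3,0,5,5,0,0](2)
Move 5: P2 pit2 -> P1=[5,4,6,0,6,6](1) P2=[3,0,0,6,1,1](3)
Move 6: P2 pit0 -> P1=[5,4,6,0,6,6](1) P2=[0,1,1,7,1,1](3)
Move 7: P2 pit2 -> P1=[5,4,6,0,6,6](1) P2=[0,1,0,8,1,1](3)
Move 8: P2 pit1 -> P1=[5,4,6,0,6,6](1) P2=[0,0,1,8,1,1](3)

Answer: 5 4 6 0 6 6 1 0 0 1 8 1 1 3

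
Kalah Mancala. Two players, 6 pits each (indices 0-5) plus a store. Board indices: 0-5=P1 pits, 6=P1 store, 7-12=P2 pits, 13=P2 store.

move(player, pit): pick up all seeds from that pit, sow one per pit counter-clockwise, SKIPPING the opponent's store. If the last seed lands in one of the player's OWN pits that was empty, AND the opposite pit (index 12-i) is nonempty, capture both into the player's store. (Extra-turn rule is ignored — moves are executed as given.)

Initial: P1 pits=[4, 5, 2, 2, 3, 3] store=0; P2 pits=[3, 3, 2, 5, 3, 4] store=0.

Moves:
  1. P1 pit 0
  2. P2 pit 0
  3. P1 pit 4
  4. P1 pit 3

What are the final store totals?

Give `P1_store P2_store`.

Move 1: P1 pit0 -> P1=[0,6,3,3,4,3](0) P2=[3,3,2,5,3,4](0)
Move 2: P2 pit0 -> P1=[0,6,3,3,4,3](0) P2=[0,4,3,6,3,4](0)
Move 3: P1 pit4 -> P1=[0,6,3,3,0,4](1) P2=[1,5,3,6,3,4](0)
Move 4: P1 pit3 -> P1=[0,6,3,0,1,5](2) P2=[1,5,3,6,3,4](0)

Answer: 2 0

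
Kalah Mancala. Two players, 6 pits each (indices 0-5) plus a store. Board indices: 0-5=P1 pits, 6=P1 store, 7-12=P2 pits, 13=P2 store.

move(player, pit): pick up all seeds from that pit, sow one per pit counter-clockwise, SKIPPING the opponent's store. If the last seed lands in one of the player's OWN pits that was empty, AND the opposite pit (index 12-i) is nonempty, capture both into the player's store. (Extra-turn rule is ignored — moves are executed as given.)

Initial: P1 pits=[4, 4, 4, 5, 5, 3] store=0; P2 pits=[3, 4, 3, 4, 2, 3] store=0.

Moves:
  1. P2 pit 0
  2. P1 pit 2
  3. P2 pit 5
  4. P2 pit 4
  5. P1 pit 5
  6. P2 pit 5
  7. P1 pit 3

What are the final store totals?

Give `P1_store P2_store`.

Answer: 3 3

Derivation:
Move 1: P2 pit0 -> P1=[4,4,4,5,5,3](0) P2=[0,5,4,5,2,3](0)
Move 2: P1 pit2 -> P1=[4,4,0,6,6,4](1) P2=[0,5,4,5,2,3](0)
Move 3: P2 pit5 -> P1=[5,5,0,6,6,4](1) P2=[0,5,4,5,2,0](1)
Move 4: P2 pit4 -> P1=[5,5,0,6,6,4](1) P2=[0,5,4,5,0,1](2)
Move 5: P1 pit5 -> P1=[5,5,0,6,6,0](2) P2=[1,6,5,5,0,1](2)
Move 6: P2 pit5 -> P1=[5,5,0,6,6,0](2) P2=[1,6,5,5,0,0](3)
Move 7: P1 pit3 -> P1=[5,5,0,0,7,1](3) P2=[2,7,6,5,0,0](3)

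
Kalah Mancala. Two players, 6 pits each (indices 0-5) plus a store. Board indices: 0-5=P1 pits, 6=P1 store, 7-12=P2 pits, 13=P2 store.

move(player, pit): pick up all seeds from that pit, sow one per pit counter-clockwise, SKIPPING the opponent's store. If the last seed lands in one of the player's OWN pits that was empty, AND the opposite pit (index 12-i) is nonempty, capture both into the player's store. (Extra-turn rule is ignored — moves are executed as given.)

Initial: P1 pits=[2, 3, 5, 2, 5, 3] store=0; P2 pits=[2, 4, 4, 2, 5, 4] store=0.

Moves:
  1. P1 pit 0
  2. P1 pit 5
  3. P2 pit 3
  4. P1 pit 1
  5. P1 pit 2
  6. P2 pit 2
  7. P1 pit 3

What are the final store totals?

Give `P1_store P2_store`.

Move 1: P1 pit0 -> P1=[0,4,6,2,5,3](0) P2=[2,4,4,2,5,4](0)
Move 2: P1 pit5 -> P1=[0,4,6,2,5,0](1) P2=[3,5,4,2,5,4](0)
Move 3: P2 pit3 -> P1=[0,4,6,2,5,0](1) P2=[3,5,4,0,6,5](0)
Move 4: P1 pit1 -> P1=[0,0,7,3,6,0](5) P2=[0,5,4,0,6,5](0)
Move 5: P1 pit2 -> P1=[0,0,0,4,7,1](6) P2=[1,6,5,0,6,5](0)
Move 6: P2 pit2 -> P1=[1,0,0,4,7,1](6) P2=[1,6,0,1,7,6](1)
Move 7: P1 pit3 -> P1=[1,0,0,0,8,2](7) P2=[2,6,0,1,7,6](1)

Answer: 7 1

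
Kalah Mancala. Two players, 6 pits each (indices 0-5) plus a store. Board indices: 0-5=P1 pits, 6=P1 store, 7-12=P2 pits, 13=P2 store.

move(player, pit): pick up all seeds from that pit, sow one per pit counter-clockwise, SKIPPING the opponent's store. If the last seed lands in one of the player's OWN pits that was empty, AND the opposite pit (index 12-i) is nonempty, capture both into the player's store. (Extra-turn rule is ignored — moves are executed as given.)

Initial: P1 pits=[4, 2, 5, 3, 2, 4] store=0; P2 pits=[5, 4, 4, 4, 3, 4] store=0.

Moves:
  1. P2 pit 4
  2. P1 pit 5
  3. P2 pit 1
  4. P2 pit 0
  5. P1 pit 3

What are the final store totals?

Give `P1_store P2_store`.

Answer: 2 3

Derivation:
Move 1: P2 pit4 -> P1=[5,2,5,3,2,4](0) P2=[5,4,4,4,0,5](1)
Move 2: P1 pit5 -> P1=[5,2,5,3,2,0](1) P2=[6,5,5,4,0,5](1)
Move 3: P2 pit1 -> P1=[5,2,5,3,2,0](1) P2=[6,0,6,5,1,6](2)
Move 4: P2 pit0 -> P1=[5,2,5,3,2,0](1) P2=[0,1,7,6,2,7](3)
Move 5: P1 pit3 -> P1=[5,2,5,0,3,1](2) P2=[0,1,7,6,2,7](3)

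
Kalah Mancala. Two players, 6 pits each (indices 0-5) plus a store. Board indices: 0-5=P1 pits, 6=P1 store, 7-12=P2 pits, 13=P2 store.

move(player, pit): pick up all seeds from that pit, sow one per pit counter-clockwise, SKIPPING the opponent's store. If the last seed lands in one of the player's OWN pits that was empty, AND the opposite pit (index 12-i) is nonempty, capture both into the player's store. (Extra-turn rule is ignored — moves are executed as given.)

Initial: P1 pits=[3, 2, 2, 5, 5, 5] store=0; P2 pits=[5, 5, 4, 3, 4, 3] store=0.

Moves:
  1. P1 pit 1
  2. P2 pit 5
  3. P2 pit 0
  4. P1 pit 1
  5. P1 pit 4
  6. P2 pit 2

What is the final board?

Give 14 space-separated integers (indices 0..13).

Move 1: P1 pit1 -> P1=[3,0,3,6,5,5](0) P2=[5,5,4,3,4,3](0)
Move 2: P2 pit5 -> P1=[4,1,3,6,5,5](0) P2=[5,5,4,3,4,0](1)
Move 3: P2 pit0 -> P1=[0,1,3,6,5,5](0) P2=[0,6,5,4,5,0](6)
Move 4: P1 pit1 -> P1=[0,0,4,6,5,5](0) P2=[0,6,5,4,5,0](6)
Move 5: P1 pit4 -> P1=[0,0,4,6,0,6](1) P2=[1,7,6,4,5,0](6)
Move 6: P2 pit2 -> P1=[1,1,4,6,0,6](1) P2=[1,7,0,5,6,1](7)

Answer: 1 1 4 6 0 6 1 1 7 0 5 6 1 7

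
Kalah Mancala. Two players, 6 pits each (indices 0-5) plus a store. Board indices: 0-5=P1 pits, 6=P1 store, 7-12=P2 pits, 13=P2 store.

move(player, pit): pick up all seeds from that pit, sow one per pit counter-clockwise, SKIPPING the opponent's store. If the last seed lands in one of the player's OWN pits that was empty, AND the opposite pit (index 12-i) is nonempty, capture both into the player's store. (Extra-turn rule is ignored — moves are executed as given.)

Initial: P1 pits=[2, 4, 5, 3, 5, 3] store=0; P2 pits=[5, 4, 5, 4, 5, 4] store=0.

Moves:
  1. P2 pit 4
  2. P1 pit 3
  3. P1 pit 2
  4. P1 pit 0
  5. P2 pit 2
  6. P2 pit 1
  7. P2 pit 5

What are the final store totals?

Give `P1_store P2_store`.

Answer: 2 4

Derivation:
Move 1: P2 pit4 -> P1=[3,5,6,3,5,3](0) P2=[5,4,5,4,0,5](1)
Move 2: P1 pit3 -> P1=[3,5,6,0,6,4](1) P2=[5,4,5,4,0,5](1)
Move 3: P1 pit2 -> P1=[3,5,0,1,7,5](2) P2=[6,5,5,4,0,5](1)
Move 4: P1 pit0 -> P1=[0,6,1,2,7,5](2) P2=[6,5,5,4,0,5](1)
Move 5: P2 pit2 -> P1=[1,6,1,2,7,5](2) P2=[6,5,0,5,1,6](2)
Move 6: P2 pit1 -> P1=[1,6,1,2,7,5](2) P2=[6,0,1,6,2,7](3)
Move 7: P2 pit5 -> P1=[2,7,2,3,8,6](2) P2=[6,0,1,6,2,0](4)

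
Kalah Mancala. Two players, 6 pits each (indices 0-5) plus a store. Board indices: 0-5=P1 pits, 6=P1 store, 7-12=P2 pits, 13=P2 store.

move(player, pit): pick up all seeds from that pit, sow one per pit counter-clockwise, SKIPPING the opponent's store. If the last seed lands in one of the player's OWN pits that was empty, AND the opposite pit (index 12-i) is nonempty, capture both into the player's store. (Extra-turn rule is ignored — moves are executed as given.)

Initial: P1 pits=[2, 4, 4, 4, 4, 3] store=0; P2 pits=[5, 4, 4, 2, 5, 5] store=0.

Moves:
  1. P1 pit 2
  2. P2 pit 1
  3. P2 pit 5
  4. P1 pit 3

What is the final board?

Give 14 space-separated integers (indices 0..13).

Answer: 3 5 1 0 7 5 2 6 1 6 3 6 0 1

Derivation:
Move 1: P1 pit2 -> P1=[2,4,0,5,5,4](1) P2=[5,4,4,2,5,5](0)
Move 2: P2 pit1 -> P1=[2,4,0,5,5,4](1) P2=[5,0,5,3,6,6](0)
Move 3: P2 pit5 -> P1=[3,5,1,6,6,4](1) P2=[5,0,5,3,6,0](1)
Move 4: P1 pit3 -> P1=[3,5,1,0,7,5](2) P2=[6,1,6,3,6,0](1)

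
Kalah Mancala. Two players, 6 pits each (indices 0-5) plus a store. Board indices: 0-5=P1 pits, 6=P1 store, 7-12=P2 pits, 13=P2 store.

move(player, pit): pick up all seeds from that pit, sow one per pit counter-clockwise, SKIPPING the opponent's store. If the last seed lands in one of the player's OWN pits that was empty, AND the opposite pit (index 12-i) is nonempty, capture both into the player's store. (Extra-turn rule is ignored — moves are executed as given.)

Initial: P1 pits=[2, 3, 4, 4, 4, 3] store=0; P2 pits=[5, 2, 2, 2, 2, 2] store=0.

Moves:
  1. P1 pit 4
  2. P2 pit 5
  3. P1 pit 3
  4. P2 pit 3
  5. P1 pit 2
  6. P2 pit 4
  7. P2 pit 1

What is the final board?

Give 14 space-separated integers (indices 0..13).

Move 1: P1 pit4 -> P1=[2,3,4,4,0,4](1) P2=[6,3,2,2,2,2](0)
Move 2: P2 pit5 -> P1=[3,3,4,4,0,4](1) P2=[6,3,2,2,2,0](1)
Move 3: P1 pit3 -> P1=[3,3,4,0,1,5](2) P2=[7,3,2,2,2,0](1)
Move 4: P2 pit3 -> P1=[0,3,4,0,1,5](2) P2=[7,3,2,0,3,0](5)
Move 5: P1 pit2 -> P1=[0,3,0,1,2,6](3) P2=[7,3,2,0,3,0](5)
Move 6: P2 pit4 -> P1=[1,3,0,1,2,6](3) P2=[7,3,2,0,0,1](6)
Move 7: P2 pit1 -> P1=[1,0,0,1,2,6](3) P2=[7,0,3,1,0,1](10)

Answer: 1 0 0 1 2 6 3 7 0 3 1 0 1 10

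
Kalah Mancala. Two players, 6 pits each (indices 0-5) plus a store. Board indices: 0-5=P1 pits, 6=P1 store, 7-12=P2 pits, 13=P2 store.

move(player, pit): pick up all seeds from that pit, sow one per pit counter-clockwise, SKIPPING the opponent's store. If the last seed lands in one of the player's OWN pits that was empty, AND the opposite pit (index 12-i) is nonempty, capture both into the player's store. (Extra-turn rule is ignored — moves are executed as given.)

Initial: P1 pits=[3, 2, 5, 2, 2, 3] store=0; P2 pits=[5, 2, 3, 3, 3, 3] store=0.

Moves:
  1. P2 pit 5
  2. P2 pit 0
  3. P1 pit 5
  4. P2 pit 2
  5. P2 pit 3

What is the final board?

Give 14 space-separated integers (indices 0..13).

Move 1: P2 pit5 -> P1=[4,3,5,2,2,3](0) P2=[5,2,3,3,3,0](1)
Move 2: P2 pit0 -> P1=[0,3,5,2,2,3](0) P2=[0,3,4,4,4,0](6)
Move 3: P1 pit5 -> P1=[0,3,5,2,2,0](1) P2=[1,4,4,4,4,0](6)
Move 4: P2 pit2 -> P1=[0,3,5,2,2,0](1) P2=[1,4,0,5,5,1](7)
Move 5: P2 pit3 -> P1=[1,4,5,2,2,0](1) P2=[1,4,0,0,6,2](8)

Answer: 1 4 5 2 2 0 1 1 4 0 0 6 2 8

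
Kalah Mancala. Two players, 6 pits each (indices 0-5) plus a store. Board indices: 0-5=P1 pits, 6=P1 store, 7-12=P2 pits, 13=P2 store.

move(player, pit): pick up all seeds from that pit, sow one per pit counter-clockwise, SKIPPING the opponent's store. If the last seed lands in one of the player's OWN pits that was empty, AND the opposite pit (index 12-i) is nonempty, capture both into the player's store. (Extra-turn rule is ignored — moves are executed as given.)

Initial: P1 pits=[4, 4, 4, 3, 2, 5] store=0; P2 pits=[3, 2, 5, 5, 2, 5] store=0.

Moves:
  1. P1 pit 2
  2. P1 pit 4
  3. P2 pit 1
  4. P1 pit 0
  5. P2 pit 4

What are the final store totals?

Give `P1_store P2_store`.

Move 1: P1 pit2 -> P1=[4,4,0,4,3,6](1) P2=[3,2,5,5,2,5](0)
Move 2: P1 pit4 -> P1=[4,4,0,4,0,7](2) P2=[4,2,5,5,2,5](0)
Move 3: P2 pit1 -> P1=[4,4,0,4,0,7](2) P2=[4,0,6,6,2,5](0)
Move 4: P1 pit0 -> P1=[0,5,1,5,1,7](2) P2=[4,0,6,6,2,5](0)
Move 5: P2 pit4 -> P1=[0,5,1,5,1,7](2) P2=[4,0,6,6,0,6](1)

Answer: 2 1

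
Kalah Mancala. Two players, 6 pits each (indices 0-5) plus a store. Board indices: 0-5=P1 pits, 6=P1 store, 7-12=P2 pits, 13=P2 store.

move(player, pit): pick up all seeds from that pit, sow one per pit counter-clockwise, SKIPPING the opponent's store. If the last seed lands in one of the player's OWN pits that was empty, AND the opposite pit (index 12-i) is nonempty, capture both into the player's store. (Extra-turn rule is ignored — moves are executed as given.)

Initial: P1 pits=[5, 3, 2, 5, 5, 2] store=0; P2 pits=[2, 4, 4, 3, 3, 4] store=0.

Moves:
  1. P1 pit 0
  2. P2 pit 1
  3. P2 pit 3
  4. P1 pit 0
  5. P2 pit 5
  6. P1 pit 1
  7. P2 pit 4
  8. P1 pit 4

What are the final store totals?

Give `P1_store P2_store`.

Move 1: P1 pit0 -> P1=[0,4,3,6,6,3](0) P2=[2,4,4,3,3,4](0)
Move 2: P2 pit1 -> P1=[0,4,3,6,6,3](0) P2=[2,0,5,4,4,5](0)
Move 3: P2 pit3 -> P1=[1,4,3,6,6,3](0) P2=[2,0,5,0,5,6](1)
Move 4: P1 pit0 -> P1=[0,5,3,6,6,3](0) P2=[2,0,5,0,5,6](1)
Move 5: P2 pit5 -> P1=[1,6,4,7,7,3](0) P2=[2,0,5,0,5,0](2)
Move 6: P1 pit1 -> P1=[1,0,5,8,8,4](1) P2=[3,0,5,0,5,0](2)
Move 7: P2 pit4 -> P1=[2,1,6,8,8,4](1) P2=[3,0,5,0,0,1](3)
Move 8: P1 pit4 -> P1=[2,1,6,8,0,5](2) P2=[4,1,6,1,1,2](3)

Answer: 2 3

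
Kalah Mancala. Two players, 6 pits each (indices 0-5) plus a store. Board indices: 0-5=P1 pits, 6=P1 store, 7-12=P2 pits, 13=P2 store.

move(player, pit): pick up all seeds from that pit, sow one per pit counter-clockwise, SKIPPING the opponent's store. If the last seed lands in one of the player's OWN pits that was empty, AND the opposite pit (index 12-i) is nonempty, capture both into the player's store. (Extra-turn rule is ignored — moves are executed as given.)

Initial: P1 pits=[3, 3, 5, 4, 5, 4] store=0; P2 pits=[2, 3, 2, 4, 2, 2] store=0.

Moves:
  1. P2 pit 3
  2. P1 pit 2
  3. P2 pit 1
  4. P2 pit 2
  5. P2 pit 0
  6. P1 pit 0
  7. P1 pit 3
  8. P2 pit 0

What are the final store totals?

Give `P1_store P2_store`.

Answer: 2 1

Derivation:
Move 1: P2 pit3 -> P1=[4,3,5,4,5,4](0) P2=[2,3,2,0,3,3](1)
Move 2: P1 pit2 -> P1=[4,3,0,5,6,5](1) P2=[3,3,2,0,3,3](1)
Move 3: P2 pit1 -> P1=[4,3,0,5,6,5](1) P2=[3,0,3,1,4,3](1)
Move 4: P2 pit2 -> P1=[4,3,0,5,6,5](1) P2=[3,0,0,2,5,4](1)
Move 5: P2 pit0 -> P1=[4,3,0,5,6,5](1) P2=[0,1,1,3,5,4](1)
Move 6: P1 pit0 -> P1=[0,4,1,6,7,5](1) P2=[0,1,1,3,5,4](1)
Move 7: P1 pit3 -> P1=[0,4,1,0,8,6](2) P2=[1,2,2,3,5,4](1)
Move 8: P2 pit0 -> P1=[0,4,1,0,8,6](2) P2=[0,3,2,3,5,4](1)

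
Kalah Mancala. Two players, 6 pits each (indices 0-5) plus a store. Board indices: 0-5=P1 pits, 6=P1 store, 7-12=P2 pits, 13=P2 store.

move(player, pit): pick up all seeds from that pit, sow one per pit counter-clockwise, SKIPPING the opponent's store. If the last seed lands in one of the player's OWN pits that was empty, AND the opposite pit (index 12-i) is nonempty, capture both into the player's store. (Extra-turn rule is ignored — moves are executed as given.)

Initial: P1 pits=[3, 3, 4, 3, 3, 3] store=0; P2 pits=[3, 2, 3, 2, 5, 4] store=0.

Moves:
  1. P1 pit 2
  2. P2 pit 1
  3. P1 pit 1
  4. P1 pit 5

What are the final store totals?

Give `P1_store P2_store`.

Move 1: P1 pit2 -> P1=[3,3,0,4,4,4](1) P2=[3,2,3,2,5,4](0)
Move 2: P2 pit1 -> P1=[3,3,0,4,4,4](1) P2=[3,0,4,3,5,4](0)
Move 3: P1 pit1 -> P1=[3,0,1,5,5,4](1) P2=[3,0,4,3,5,4](0)
Move 4: P1 pit5 -> P1=[3,0,1,5,5,0](2) P2=[4,1,5,3,5,4](0)

Answer: 2 0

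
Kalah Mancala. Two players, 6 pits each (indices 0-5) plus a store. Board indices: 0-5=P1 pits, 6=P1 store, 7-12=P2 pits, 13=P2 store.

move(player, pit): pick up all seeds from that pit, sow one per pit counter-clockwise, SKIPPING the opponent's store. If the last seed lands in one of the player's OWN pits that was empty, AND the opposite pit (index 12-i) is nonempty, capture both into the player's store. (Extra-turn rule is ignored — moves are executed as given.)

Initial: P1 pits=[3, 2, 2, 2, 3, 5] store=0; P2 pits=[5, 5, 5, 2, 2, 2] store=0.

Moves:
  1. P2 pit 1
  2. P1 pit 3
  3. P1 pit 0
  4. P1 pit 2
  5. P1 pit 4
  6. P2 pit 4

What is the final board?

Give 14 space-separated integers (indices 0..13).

Move 1: P2 pit1 -> P1=[3,2,2,2,3,5](0) P2=[5,0,6,3,3,3](1)
Move 2: P1 pit3 -> P1=[3,2,2,0,4,6](0) P2=[5,0,6,3,3,3](1)
Move 3: P1 pit0 -> P1=[0,3,3,0,4,6](7) P2=[5,0,0,3,3,3](1)
Move 4: P1 pit2 -> P1=[0,3,0,1,5,7](7) P2=[5,0,0,3,3,3](1)
Move 5: P1 pit4 -> P1=[0,3,0,1,0,8](8) P2=[6,1,1,3,3,3](1)
Move 6: P2 pit4 -> P1=[1,3,0,1,0,8](8) P2=[6,1,1,3,0,4](2)

Answer: 1 3 0 1 0 8 8 6 1 1 3 0 4 2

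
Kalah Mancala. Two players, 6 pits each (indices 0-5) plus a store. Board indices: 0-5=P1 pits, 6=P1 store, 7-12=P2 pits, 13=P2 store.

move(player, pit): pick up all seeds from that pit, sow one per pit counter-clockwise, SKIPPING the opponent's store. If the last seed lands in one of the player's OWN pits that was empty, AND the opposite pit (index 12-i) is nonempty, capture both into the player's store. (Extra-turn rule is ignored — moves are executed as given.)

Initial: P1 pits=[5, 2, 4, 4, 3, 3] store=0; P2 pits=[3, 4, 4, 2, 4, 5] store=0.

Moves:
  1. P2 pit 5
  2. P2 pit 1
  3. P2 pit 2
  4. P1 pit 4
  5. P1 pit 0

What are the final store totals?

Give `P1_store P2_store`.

Move 1: P2 pit5 -> P1=[6,3,5,5,3,3](0) P2=[3,4,4,2,4,0](1)
Move 2: P2 pit1 -> P1=[0,3,5,5,3,3](0) P2=[3,0,5,3,5,0](8)
Move 3: P2 pit2 -> P1=[1,3,5,5,3,3](0) P2=[3,0,0,4,6,1](9)
Move 4: P1 pit4 -> P1=[1,3,5,5,0,4](1) P2=[4,0,0,4,6,1](9)
Move 5: P1 pit0 -> P1=[0,4,5,5,0,4](1) P2=[4,0,0,4,6,1](9)

Answer: 1 9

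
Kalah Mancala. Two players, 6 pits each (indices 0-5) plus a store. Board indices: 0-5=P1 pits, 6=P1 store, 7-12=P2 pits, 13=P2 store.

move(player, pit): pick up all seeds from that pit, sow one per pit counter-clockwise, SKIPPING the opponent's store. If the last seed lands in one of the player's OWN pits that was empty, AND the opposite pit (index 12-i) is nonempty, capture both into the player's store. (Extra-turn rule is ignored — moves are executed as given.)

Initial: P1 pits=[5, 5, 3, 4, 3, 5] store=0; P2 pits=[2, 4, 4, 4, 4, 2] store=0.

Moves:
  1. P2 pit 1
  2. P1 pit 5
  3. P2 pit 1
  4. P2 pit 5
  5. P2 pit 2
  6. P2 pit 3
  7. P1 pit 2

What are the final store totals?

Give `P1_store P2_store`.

Answer: 2 3

Derivation:
Move 1: P2 pit1 -> P1=[5,5,3,4,3,5](0) P2=[2,0,5,5,5,3](0)
Move 2: P1 pit5 -> P1=[5,5,3,4,3,0](1) P2=[3,1,6,6,5,3](0)
Move 3: P2 pit1 -> P1=[5,5,3,4,3,0](1) P2=[3,0,7,6,5,3](0)
Move 4: P2 pit5 -> P1=[6,6,3,4,3,0](1) P2=[3,0,7,6,5,0](1)
Move 5: P2 pit2 -> P1=[7,7,4,4,3,0](1) P2=[3,0,0,7,6,1](2)
Move 6: P2 pit3 -> P1=[8,8,5,5,3,0](1) P2=[3,0,0,0,7,2](3)
Move 7: P1 pit2 -> P1=[8,8,0,6,4,1](2) P2=[4,0,0,0,7,2](3)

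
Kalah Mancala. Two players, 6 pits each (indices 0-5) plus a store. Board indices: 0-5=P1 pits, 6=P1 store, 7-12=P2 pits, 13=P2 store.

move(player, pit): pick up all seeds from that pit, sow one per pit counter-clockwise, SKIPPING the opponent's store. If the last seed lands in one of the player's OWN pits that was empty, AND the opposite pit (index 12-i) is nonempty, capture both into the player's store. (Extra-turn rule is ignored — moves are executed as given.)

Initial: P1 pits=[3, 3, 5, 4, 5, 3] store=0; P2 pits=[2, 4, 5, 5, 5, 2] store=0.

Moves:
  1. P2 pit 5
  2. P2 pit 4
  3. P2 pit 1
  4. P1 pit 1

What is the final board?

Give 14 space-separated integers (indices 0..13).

Answer: 5 0 7 5 6 4 0 2 0 6 6 1 2 2

Derivation:
Move 1: P2 pit5 -> P1=[4,3,5,4,5,3](0) P2=[2,4,5,5,5,0](1)
Move 2: P2 pit4 -> P1=[5,4,6,4,5,3](0) P2=[2,4,5,5,0,1](2)
Move 3: P2 pit1 -> P1=[5,4,6,4,5,3](0) P2=[2,0,6,6,1,2](2)
Move 4: P1 pit1 -> P1=[5,0,7,5,6,4](0) P2=[2,0,6,6,1,2](2)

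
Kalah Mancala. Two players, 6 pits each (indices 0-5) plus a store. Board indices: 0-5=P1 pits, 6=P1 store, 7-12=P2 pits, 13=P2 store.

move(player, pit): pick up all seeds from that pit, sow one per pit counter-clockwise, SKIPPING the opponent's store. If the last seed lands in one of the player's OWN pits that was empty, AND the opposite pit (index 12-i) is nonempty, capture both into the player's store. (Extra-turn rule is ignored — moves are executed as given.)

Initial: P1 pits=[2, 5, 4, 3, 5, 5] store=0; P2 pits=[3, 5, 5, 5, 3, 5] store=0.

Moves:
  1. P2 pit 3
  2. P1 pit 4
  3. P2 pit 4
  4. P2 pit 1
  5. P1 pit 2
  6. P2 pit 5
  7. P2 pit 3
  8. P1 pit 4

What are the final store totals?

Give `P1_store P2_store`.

Answer: 3 4

Derivation:
Move 1: P2 pit3 -> P1=[3,6,4,3,5,5](0) P2=[3,5,5,0,4,6](1)
Move 2: P1 pit4 -> P1=[3,6,4,3,0,6](1) P2=[4,6,6,0,4,6](1)
Move 3: P2 pit4 -> P1=[4,7,4,3,0,6](1) P2=[4,6,6,0,0,7](2)
Move 4: P2 pit1 -> P1=[5,7,4,3,0,6](1) P2=[4,0,7,1,1,8](3)
Move 5: P1 pit2 -> P1=[5,7,0,4,1,7](2) P2=[4,0,7,1,1,8](3)
Move 6: P2 pit5 -> P1=[6,8,1,5,2,8](2) P2=[5,0,7,1,1,0](4)
Move 7: P2 pit3 -> P1=[6,8,1,5,2,8](2) P2=[5,0,7,0,2,0](4)
Move 8: P1 pit4 -> P1=[6,8,1,5,0,9](3) P2=[5,0,7,0,2,0](4)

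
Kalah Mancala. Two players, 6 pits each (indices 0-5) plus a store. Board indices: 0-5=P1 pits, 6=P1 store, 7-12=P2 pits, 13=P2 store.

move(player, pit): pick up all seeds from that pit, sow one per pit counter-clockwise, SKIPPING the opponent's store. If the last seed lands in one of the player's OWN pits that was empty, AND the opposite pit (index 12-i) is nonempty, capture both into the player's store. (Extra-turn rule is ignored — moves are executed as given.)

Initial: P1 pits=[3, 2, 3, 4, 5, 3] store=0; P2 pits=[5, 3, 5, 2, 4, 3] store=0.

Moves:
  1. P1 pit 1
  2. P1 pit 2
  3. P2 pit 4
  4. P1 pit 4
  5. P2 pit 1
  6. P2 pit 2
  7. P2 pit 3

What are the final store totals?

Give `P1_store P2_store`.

Answer: 2 3

Derivation:
Move 1: P1 pit1 -> P1=[3,0,4,5,5,3](0) P2=[5,3,5,2,4,3](0)
Move 2: P1 pit2 -> P1=[3,0,0,6,6,4](1) P2=[5,3,5,2,4,3](0)
Move 3: P2 pit4 -> P1=[4,1,0,6,6,4](1) P2=[5,3,5,2,0,4](1)
Move 4: P1 pit4 -> P1=[4,1,0,6,0,5](2) P2=[6,4,6,3,0,4](1)
Move 5: P2 pit1 -> P1=[4,1,0,6,0,5](2) P2=[6,0,7,4,1,5](1)
Move 6: P2 pit2 -> P1=[5,2,1,6,0,5](2) P2=[6,0,0,5,2,6](2)
Move 7: P2 pit3 -> P1=[6,3,1,6,0,5](2) P2=[6,0,0,0,3,7](3)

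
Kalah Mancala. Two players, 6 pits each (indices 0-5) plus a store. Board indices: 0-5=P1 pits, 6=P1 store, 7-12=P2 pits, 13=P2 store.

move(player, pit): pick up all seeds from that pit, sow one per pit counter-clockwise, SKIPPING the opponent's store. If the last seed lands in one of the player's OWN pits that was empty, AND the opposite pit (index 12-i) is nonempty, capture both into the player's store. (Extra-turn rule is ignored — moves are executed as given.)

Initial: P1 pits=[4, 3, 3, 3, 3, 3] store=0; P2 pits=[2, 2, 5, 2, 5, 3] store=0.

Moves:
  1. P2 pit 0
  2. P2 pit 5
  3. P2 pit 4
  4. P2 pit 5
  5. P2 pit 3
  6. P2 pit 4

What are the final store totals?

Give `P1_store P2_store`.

Move 1: P2 pit0 -> P1=[4,3,3,3,3,3](0) P2=[0,3,6,2,5,3](0)
Move 2: P2 pit5 -> P1=[5,4,3,3,3,3](0) P2=[0,3,6,2,5,0](1)
Move 3: P2 pit4 -> P1=[6,5,4,3,3,3](0) P2=[0,3,6,2,0,1](2)
Move 4: P2 pit5 -> P1=[6,5,4,3,3,3](0) P2=[0,3,6,2,0,0](3)
Move 5: P2 pit3 -> P1=[0,5,4,3,3,3](0) P2=[0,3,6,0,1,0](10)
Move 6: P2 pit4 -> P1=[0,5,4,3,3,3](0) P2=[0,3,6,0,0,1](10)

Answer: 0 10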